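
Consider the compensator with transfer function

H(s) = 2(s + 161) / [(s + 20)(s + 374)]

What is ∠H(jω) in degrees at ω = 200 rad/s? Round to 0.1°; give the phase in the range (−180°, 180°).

-61.3°

At s = jω = j200:
zero (s+161): 161 + j200 → |·| = √(161²+200²) = √65921 ≈ 256.75, ∠ = arctan(200/161) ≈ 51.17°
pole (s+20): 20 + j200 → |·| = √(20²+200²) = √40400 ≈ 201, ∠ = arctan(200/20) ≈ 84.29°
pole (s+374): 374 + j200 → |·| = √(374²+200²) = √179876 ≈ 424.12, ∠ = arctan(200/374) ≈ 28.14°
∠H = 51.17° − 112.43° = -61.26°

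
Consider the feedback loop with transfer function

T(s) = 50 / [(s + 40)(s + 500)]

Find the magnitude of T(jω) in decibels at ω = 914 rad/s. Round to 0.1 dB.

-85.6 dB

At s = jω = j914:
pole (s+40): 40 + j914 → |·| = √(40²+914²) = √836996 ≈ 914.87, ∠ = arctan(914/40) ≈ 87.49°
pole (s+500): 500 + j914 → |·| = √(500²+914²) = √1085396 ≈ 1041.8, ∠ = arctan(914/500) ≈ 61.32°
|T| = 50 / 9.5311e+05 ≈ 5.246e-05
Gain = 20 log₁₀(5.246e-05) ≈ -85.60 dB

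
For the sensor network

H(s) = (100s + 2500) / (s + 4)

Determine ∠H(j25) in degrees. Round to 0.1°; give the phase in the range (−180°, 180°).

-35.9°

Substitute s = j25:
Numerator: 100(j25) + 2500 = 2500 + j2500
Denominator: (j25) + 4 = 4 + j25
|N| = √(2500² + 2500²) ≈ 3535.5, ∠N ≈ 45.00°
|D| = √(4² + 25²) ≈ 25.318, ∠D ≈ 80.91°
∠H = 45.00° − 80.91° = -35.91°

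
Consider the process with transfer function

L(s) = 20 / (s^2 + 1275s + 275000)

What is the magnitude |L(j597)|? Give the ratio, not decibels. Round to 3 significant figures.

2.61e-05

Substitute s = j597:
Numerator: 20 = 20 + j0
Denominator: (j597)^2 + 1275(j597) + 275000 = -81409 + j761175
|N| = √(20² + 0²) ≈ 20, ∠N ≈ 0.00°
|D| = √(81409² + 761175²) ≈ 7.6552e+05, ∠D ≈ 96.10°
|L| = 20 / 7.6552e+05 ≈ 2.6126e-05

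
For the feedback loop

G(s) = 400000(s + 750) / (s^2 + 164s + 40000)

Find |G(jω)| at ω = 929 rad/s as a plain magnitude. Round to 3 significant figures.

At s = jω = j929:
zero (s+750): 750 + j929 → |·| = √(750²+929²) = √1425541 ≈ 1194, ∠ = arctan(929/750) ≈ 51.09°
quadratic: (j929)² + 164·j929 + 40000 = -823041 + j152356 → |·| ≈ 8.3702e+05, ∠ ≈ 169.51°
|G| = 400000 · 1194 / 8.3702e+05 ≈ 570.6

571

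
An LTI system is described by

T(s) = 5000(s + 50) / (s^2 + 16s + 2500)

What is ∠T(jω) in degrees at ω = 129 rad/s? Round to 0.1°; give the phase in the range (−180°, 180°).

At s = jω = j129:
zero (s+50): 50 + j129 → |·| = √(50²+129²) = √19141 ≈ 138.35, ∠ = arctan(129/50) ≈ 68.81°
quadratic: (j129)² + 16·j129 + 2500 = -14141 + j2064 → |·| ≈ 14291, ∠ ≈ 171.70°
∠T = 68.81° − 171.70° = -102.89°

-102.9°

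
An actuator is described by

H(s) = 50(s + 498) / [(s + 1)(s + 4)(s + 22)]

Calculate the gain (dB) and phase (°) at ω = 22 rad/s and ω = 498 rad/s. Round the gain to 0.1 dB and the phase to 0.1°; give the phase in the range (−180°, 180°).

At s = jω = j22:
zero (s+498): 498 + j22 → |·| = √(498²+22²) = √248488 ≈ 498.49, ∠ = arctan(22/498) ≈ 2.53°
pole (s+1): 1 + j22 → |·| = √(1²+22²) = √485 ≈ 22.023, ∠ = arctan(22/1) ≈ 87.40°
pole (s+4): 4 + j22 → |·| = √(4²+22²) = √500 ≈ 22.361, ∠ = arctan(22/4) ≈ 79.70°
pole (s+22): 22 + j22 → |·| = √(22²+22²) = √968 ≈ 31.113, ∠ = arctan(22/22) ≈ 45.00°
|H| = 50 · 498.49 / 15322 ≈ 1.6267
Gain = 20 log₁₀(1.6267) ≈ 4.23 dB
∠H = 2.53° − 212.10° = -209.57° ≡ 150.43° (principal value)

At s = jω = j498:
zero (s+498): 498 + j498 → |·| = √(498²+498²) = √496008 ≈ 704.28, ∠ = arctan(498/498) ≈ 45.00°
pole (s+1): 1 + j498 → |·| = √(1²+498²) = √248005 ≈ 498, ∠ = arctan(498/1) ≈ 89.88°
pole (s+4): 4 + j498 → |·| = √(4²+498²) = √248020 ≈ 498.02, ∠ = arctan(498/4) ≈ 89.54°
pole (s+22): 22 + j498 → |·| = √(22²+498²) = √248488 ≈ 498.49, ∠ = arctan(498/22) ≈ 87.47°
|H| = 50 · 704.28 / 1.2363e+08 ≈ 0.00028483
Gain = 20 log₁₀(0.00028483) ≈ -70.91 dB
∠H = 45.00° − 266.89° = -221.89° ≡ 138.11° (principal value)

ω = 22: 4.2 dB, 150.4°; ω = 498: -70.9 dB, 138.1°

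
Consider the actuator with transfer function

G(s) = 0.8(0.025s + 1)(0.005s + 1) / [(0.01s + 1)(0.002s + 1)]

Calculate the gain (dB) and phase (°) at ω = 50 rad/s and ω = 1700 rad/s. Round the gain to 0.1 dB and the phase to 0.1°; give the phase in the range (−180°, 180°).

ω = 50: 1.4 dB, 33.1°; ω = 1700: 13.7 dB, 11.7°

At ω = 50 rad/s:
zero (1 + j50·0.025) = 1 + j1.25 → |·| ≈ 1.6008, ∠ ≈ 51.34°
zero (1 + j50·0.005) = 1 + j0.25 → |·| ≈ 1.0308, ∠ ≈ 14.04°
pole (1 + j50·0.01) = 1 + j0.5 → |·| ≈ 1.118, ∠ ≈ 26.57°
pole (1 + j50·0.002) = 1 + j0.1 → |·| ≈ 1.005, ∠ ≈ 5.71°
|G| = 0.8 · 1.6008 · 1.0308 / (1.118 · 1.005) ≈ 1.1749
Gain = 20 log₁₀(1.1749) ≈ 1.40 dB
∠G = (51.34° + 14.04°) − (26.57° + 5.71°) = 33.10°

At ω = 1700 rad/s:
zero (1 + j1700·0.025) = 1 + j42.5 → |·| ≈ 42.512, ∠ ≈ 88.65°
zero (1 + j1700·0.005) = 1 + j8.5 → |·| ≈ 8.5586, ∠ ≈ 83.29°
pole (1 + j1700·0.01) = 1 + j17 → |·| ≈ 17.029, ∠ ≈ 86.63°
pole (1 + j1700·0.002) = 1 + j3.4 → |·| ≈ 3.544, ∠ ≈ 73.61°
|G| = 0.8 · 42.512 · 8.5586 / (17.029 · 3.544) ≈ 4.823
Gain = 20 log₁₀(4.823) ≈ 13.67 dB
∠G = (88.65° + 83.29°) − (86.63° + 73.61°) = 11.70°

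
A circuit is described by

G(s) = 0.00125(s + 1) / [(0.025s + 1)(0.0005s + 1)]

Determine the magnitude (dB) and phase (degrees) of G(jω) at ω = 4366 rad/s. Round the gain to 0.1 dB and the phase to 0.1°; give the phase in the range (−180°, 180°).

-33.6 dB, -64.9°

At ω = 4366 rad/s:
zero (1 + j4366·1) = 1 + j4366 → |·| ≈ 4366, ∠ ≈ 89.99°
pole (1 + j4366·0.025) = 1 + j109.15 → |·| ≈ 109.15, ∠ ≈ 89.48°
pole (1 + j4366·0.0005) = 1 + j2.183 → |·| ≈ 2.4011, ∠ ≈ 65.39°
|G| = 0.00125 · 4366 / (109.15 · 2.4011) ≈ 0.020824
Gain = 20 log₁₀(0.020824) ≈ -33.63 dB
∠G = (89.99°) − (89.48° + 65.39°) = -64.88°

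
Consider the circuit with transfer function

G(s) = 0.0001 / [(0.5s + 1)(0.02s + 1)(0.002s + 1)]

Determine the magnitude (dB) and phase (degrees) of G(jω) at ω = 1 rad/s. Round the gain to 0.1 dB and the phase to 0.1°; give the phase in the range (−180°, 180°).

At ω = 1 rad/s:
pole (1 + j1·0.5) = 1 + j0.5 → |·| ≈ 1.118, ∠ ≈ 26.57°
pole (1 + j1·0.02) = 1 + j0.02 → |·| ≈ 1.0002, ∠ ≈ 1.15°
pole (1 + j1·0.002) = 1 + j0.002 → |·| ≈ 1, ∠ ≈ 0.11°
|G| = 0.0001 · 1 / (1.118 · 1.0002 · 1) ≈ 8.9428e-05
Gain = 20 log₁₀(8.9428e-05) ≈ -80.97 dB
∠G = (0°) − (26.57° + 1.15° + 0.11°) = -27.83°

-81.0 dB, -27.8°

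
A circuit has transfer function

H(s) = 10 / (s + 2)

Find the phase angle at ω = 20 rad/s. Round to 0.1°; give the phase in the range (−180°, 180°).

-84.3°

Substitute s = j20:
Numerator: 10 = 10 + j0
Denominator: (j20) + 2 = 2 + j20
|N| = √(10² + 0²) ≈ 10, ∠N ≈ 0.00°
|D| = √(2² + 20²) ≈ 20.1, ∠D ≈ 84.29°
∠H = 0.00° − 84.29° = -84.29°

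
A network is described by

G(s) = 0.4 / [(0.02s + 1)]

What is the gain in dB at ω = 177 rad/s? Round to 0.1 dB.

-19.3 dB

At ω = 177 rad/s:
pole (1 + j177·0.02) = 1 + j3.54 → |·| ≈ 3.6785, ∠ ≈ 74.23°
|G| = 0.4 · 1 / (3.6785) ≈ 0.10874
Gain = 20 log₁₀(0.10874) ≈ -19.27 dB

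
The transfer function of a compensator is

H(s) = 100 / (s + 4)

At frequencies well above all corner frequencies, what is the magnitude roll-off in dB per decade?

Each pole contributes −20 dB/decade at high frequency; each zero contributes +20 dB/decade.
Net: 0 zero(s) − 1 pole(s) → -20 dB/decade.

-20 dB/decade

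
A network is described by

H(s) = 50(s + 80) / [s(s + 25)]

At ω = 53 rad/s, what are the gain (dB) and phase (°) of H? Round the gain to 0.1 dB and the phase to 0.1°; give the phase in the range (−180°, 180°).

At s = jω = j53:
zero (s+80): 80 + j53 → |·| = √(80²+53²) = √9209 ≈ 95.964, ∠ = arctan(53/80) ≈ 33.52°
pole (s+25): 25 + j53 → |·| = √(25²+53²) = √3434 ≈ 58.6, ∠ = arctan(53/25) ≈ 64.75°
pole at origin: |s| = 53, ∠ = 90.00° (in denominator)
|H| = 50 · 95.964 / 3105.8 ≈ 1.5449
Gain = 20 log₁₀(1.5449) ≈ 3.78 dB
∠H = 33.52° − 154.75° = -121.23°

3.8 dB, -121.2°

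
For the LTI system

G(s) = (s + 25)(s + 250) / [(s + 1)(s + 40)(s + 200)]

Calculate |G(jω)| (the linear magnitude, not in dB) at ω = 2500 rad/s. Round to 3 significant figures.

0.000401

At s = jω = j2500:
zero (s+25): 25 + j2500 → |·| = √(25²+2500²) = √6250625 ≈ 2500.1, ∠ = arctan(2500/25) ≈ 89.43°
zero (s+250): 250 + j2500 → |·| = √(250²+2500²) = √6312500 ≈ 2512.5, ∠ = arctan(2500/250) ≈ 84.29°
pole (s+1): 1 + j2500 → |·| = √(1²+2500²) = √6250001 ≈ 2500, ∠ = arctan(2500/1) ≈ 89.98°
pole (s+40): 40 + j2500 → |·| = √(40²+2500²) = √6251600 ≈ 2500.3, ∠ = arctan(2500/40) ≈ 89.08°
pole (s+200): 200 + j2500 → |·| = √(200²+2500²) = √6290000 ≈ 2508, ∠ = arctan(2500/200) ≈ 85.43°
|G| = 1 · 6.2815e+06 / 1.5677e+10 ≈ 0.00040068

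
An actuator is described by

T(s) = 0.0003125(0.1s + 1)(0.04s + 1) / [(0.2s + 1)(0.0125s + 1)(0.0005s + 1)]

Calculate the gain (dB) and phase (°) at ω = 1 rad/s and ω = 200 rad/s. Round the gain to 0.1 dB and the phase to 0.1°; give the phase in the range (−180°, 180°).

At ω = 1 rad/s:
zero (1 + j1·0.1) = 1 + j0.1 → |·| ≈ 1.005, ∠ ≈ 5.71°
zero (1 + j1·0.04) = 1 + j0.04 → |·| ≈ 1.0008, ∠ ≈ 2.29°
pole (1 + j1·0.2) = 1 + j0.2 → |·| ≈ 1.0198, ∠ ≈ 11.31°
pole (1 + j1·0.0125) = 1 + j0.0125 → |·| ≈ 1.0001, ∠ ≈ 0.72°
pole (1 + j1·0.0005) = 1 + j0.0005 → |·| ≈ 1, ∠ ≈ 0.03°
|T| = 0.0003125 · 1.005 · 1.0008 / (1.0198 · 1.0001 · 1) ≈ 0.00030818
Gain = 20 log₁₀(0.00030818) ≈ -70.22 dB
∠T = (5.71° + 2.29°) − (11.31° + 0.72° + 0.03°) = -4.06°

At ω = 200 rad/s:
zero (1 + j200·0.1) = 1 + j20 → |·| ≈ 20.025, ∠ ≈ 87.14°
zero (1 + j200·0.04) = 1 + j8 → |·| ≈ 8.0623, ∠ ≈ 82.87°
pole (1 + j200·0.2) = 1 + j40 → |·| ≈ 40.012, ∠ ≈ 88.57°
pole (1 + j200·0.0125) = 1 + j2.5 → |·| ≈ 2.6926, ∠ ≈ 68.20°
pole (1 + j200·0.0005) = 1 + j0.1 → |·| ≈ 1.005, ∠ ≈ 5.71°
|T| = 0.0003125 · 20.025 · 8.0623 / (40.012 · 2.6926 · 1.005) ≈ 0.00046597
Gain = 20 log₁₀(0.00046597) ≈ -66.63 dB
∠T = (87.14° + 82.87°) − (88.57° + 68.20° + 5.71°) = 7.53°

ω = 1: -70.2 dB, -4.1°; ω = 200: -66.6 dB, 7.5°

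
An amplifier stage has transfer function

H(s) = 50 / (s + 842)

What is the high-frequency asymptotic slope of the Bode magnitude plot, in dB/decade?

Each pole contributes −20 dB/decade at high frequency; each zero contributes +20 dB/decade.
Net: 0 zero(s) − 1 pole(s) → -20 dB/decade.

-20 dB/decade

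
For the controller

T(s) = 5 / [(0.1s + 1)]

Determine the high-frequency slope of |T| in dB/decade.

-20 dB/decade

Each pole contributes −20 dB/decade at high frequency; each zero contributes +20 dB/decade.
Net: 0 zero(s) − 1 pole(s) → -20 dB/decade.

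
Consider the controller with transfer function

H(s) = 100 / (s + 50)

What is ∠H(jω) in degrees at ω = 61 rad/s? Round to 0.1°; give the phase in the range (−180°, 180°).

At s = jω = j61:
pole (s+50): 50 + j61 → |·| = √(50²+61²) = √6221 ≈ 78.873, ∠ = arctan(61/50) ≈ 50.66°
∠H = 0.00° − 50.66° = -50.66°

-50.7°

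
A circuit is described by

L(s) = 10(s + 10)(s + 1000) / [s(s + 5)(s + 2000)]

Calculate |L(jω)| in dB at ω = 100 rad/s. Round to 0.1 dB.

At s = jω = j100:
zero (s+10): 10 + j100 → |·| = √(10²+100²) = √10100 ≈ 100.5, ∠ = arctan(100/10) ≈ 84.29°
zero (s+1000): 1000 + j100 → |·| = √(1000²+100²) = √1010000 ≈ 1005, ∠ = arctan(100/1000) ≈ 5.71°
pole (s+5): 5 + j100 → |·| = √(5²+100²) = √10025 ≈ 100.12, ∠ = arctan(100/5) ≈ 87.14°
pole (s+2000): 2000 + j100 → |·| = √(2000²+100²) = √4010000 ≈ 2002.5, ∠ = arctan(100/2000) ≈ 2.86°
pole at origin: |s| = 100, ∠ = 90.00° (in denominator)
|L| = 10 · 1.01e+05 / 2.0049e+07 ≈ 0.050377
Gain = 20 log₁₀(0.050377) ≈ -25.96 dB

-26.0 dB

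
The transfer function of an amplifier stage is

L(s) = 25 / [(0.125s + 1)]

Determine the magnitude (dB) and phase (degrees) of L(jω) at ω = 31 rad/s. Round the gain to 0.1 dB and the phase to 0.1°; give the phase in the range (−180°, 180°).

At ω = 31 rad/s:
pole (1 + j31·0.125) = 1 + j3.875 → |·| ≈ 4.002, ∠ ≈ 75.53°
|L| = 25 · 1 / (4.002) ≈ 6.2469
Gain = 20 log₁₀(6.2469) ≈ 15.91 dB
∠L = (0°) − (75.53°) = -75.53°

15.9 dB, -75.5°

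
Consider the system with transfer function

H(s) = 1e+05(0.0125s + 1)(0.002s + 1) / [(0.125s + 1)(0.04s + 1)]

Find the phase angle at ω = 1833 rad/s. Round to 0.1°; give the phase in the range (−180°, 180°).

At ω = 1833 rad/s:
zero (1 + j1833·0.0125) = 1 + j22.9125 → |·| ≈ 22.934, ∠ ≈ 87.50°
zero (1 + j1833·0.002) = 1 + j3.666 → |·| ≈ 3.7999, ∠ ≈ 74.74°
pole (1 + j1833·0.125) = 1 + j229.125 → |·| ≈ 229.13, ∠ ≈ 89.75°
pole (1 + j1833·0.04) = 1 + j73.32 → |·| ≈ 73.327, ∠ ≈ 89.22°
∠H = (87.50° + 74.74°) − (89.75° + 89.22°) = -16.73°

-16.7°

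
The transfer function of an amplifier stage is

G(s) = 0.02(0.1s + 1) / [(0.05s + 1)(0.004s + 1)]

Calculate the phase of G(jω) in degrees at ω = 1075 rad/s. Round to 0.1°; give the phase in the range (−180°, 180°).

-76.4°

At ω = 1075 rad/s:
zero (1 + j1075·0.1) = 1 + j107.5 → |·| ≈ 107.5, ∠ ≈ 89.47°
pole (1 + j1075·0.05) = 1 + j53.75 → |·| ≈ 53.759, ∠ ≈ 88.93°
pole (1 + j1075·0.004) = 1 + j4.3 → |·| ≈ 4.4147, ∠ ≈ 76.91°
∠G = (89.47°) − (88.93° + 76.91°) = -76.37°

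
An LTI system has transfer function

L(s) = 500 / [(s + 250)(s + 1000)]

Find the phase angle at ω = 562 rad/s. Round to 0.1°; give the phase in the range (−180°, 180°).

At s = jω = j562:
pole (s+250): 250 + j562 → |·| = √(250²+562²) = √378344 ≈ 615.1, ∠ = arctan(562/250) ≈ 66.02°
pole (s+1000): 1000 + j562 → |·| = √(1000²+562²) = √1315844 ≈ 1147.1, ∠ = arctan(562/1000) ≈ 29.34°
∠L = 0.00° − 95.36° = -95.36°

-95.4°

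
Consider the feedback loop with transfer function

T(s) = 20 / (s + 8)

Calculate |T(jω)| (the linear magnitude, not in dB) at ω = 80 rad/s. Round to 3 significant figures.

0.249

Substitute s = j80:
Numerator: 20 = 20 + j0
Denominator: (j80) + 8 = 8 + j80
|N| = √(20² + 0²) ≈ 20, ∠N ≈ 0.00°
|D| = √(8² + 80²) ≈ 80.399, ∠D ≈ 84.29°
|T| = 20 / 80.399 ≈ 0.24876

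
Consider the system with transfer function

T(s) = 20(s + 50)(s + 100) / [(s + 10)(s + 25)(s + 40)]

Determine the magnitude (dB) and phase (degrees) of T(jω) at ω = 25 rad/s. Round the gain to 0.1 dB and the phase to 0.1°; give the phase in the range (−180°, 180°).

8.2 dB, -104.6°

At s = jω = j25:
zero (s+50): 50 + j25 → |·| = √(50²+25²) = √3125 ≈ 55.902, ∠ = arctan(25/50) ≈ 26.57°
zero (s+100): 100 + j25 → |·| = √(100²+25²) = √10625 ≈ 103.08, ∠ = arctan(25/100) ≈ 14.04°
pole (s+10): 10 + j25 → |·| = √(10²+25²) = √725 ≈ 26.926, ∠ = arctan(25/10) ≈ 68.20°
pole (s+25): 25 + j25 → |·| = √(25²+25²) = √1250 ≈ 35.355, ∠ = arctan(25/25) ≈ 45.00°
pole (s+40): 40 + j25 → |·| = √(40²+25²) = √2225 ≈ 47.17, ∠ = arctan(25/40) ≈ 32.01°
|T| = 20 · 5762.4 / 44904 ≈ 2.5665
Gain = 20 log₁₀(2.5665) ≈ 8.19 dB
∠T = 40.61° − 145.21° = -104.60°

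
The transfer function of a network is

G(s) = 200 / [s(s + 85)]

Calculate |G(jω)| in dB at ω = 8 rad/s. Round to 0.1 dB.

-10.7 dB

At s = jω = j8:
pole (s+85): 85 + j8 → |·| = √(85²+8²) = √7289 ≈ 85.376, ∠ = arctan(8/85) ≈ 5.38°
pole at origin: |s| = 8, ∠ = 90.00° (in denominator)
|G| = 200 / 683.01 ≈ 0.29282
Gain = 20 log₁₀(0.29282) ≈ -10.67 dB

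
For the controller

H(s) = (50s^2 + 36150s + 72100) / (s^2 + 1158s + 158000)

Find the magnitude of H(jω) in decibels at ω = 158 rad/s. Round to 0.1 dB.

Substitute s = j158:
Numerator: 50(j158)^2 + 36150(j158) + 72100 = -1176100 + j5711700
Denominator: (j158)^2 + 1158(j158) + 158000 = 133036 + j182964
|N| = √(1176100² + 5711700²) ≈ 5.8315e+06, ∠N ≈ 101.64°
|D| = √(133036² + 182964²) ≈ 2.2622e+05, ∠D ≈ 53.98°
|H| = 5.8315e+06 / 2.2622e+05 ≈ 25.778
Gain = 20 log₁₀(25.778) ≈ 28.22 dB

28.2 dB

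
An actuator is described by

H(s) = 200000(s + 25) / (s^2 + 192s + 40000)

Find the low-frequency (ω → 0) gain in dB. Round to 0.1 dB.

H(0) = 200000·25 / 40000 = 125
20 log₁₀(125) ≈ 41.94 dB

41.9 dB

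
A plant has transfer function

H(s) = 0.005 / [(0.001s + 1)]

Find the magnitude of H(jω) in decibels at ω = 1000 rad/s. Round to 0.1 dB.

At ω = 1000 rad/s:
pole (1 + j1000·0.001) = 1 + j1 → |·| ≈ 1.4142, ∠ ≈ 45.00°
|H| = 0.005 · 1 / (1.4142) ≈ 0.0035356
Gain = 20 log₁₀(0.0035356) ≈ -49.03 dB

-49.0 dB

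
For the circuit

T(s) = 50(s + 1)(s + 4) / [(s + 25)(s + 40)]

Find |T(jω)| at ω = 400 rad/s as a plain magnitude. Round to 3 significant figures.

49.7

At s = jω = j400:
zero (s+1): 1 + j400 → |·| = √(1²+400²) = √160001 ≈ 400, ∠ = arctan(400/1) ≈ 89.86°
zero (s+4): 4 + j400 → |·| = √(4²+400²) = √160016 ≈ 400.02, ∠ = arctan(400/4) ≈ 89.43°
pole (s+25): 25 + j400 → |·| = √(25²+400²) = √160625 ≈ 400.78, ∠ = arctan(400/25) ≈ 86.42°
pole (s+40): 40 + j400 → |·| = √(40²+400²) = √161600 ≈ 402, ∠ = arctan(400/40) ≈ 84.29°
|T| = 50 · 1.6001e+05 / 1.6111e+05 ≈ 49.659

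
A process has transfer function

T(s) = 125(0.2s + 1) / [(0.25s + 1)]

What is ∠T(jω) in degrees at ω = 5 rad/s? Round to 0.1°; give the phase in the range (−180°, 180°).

At ω = 5 rad/s:
zero (1 + j5·0.2) = 1 + j1 → |·| ≈ 1.4142, ∠ ≈ 45.00°
pole (1 + j5·0.25) = 1 + j1.25 → |·| ≈ 1.6008, ∠ ≈ 51.34°
∠T = (45.00°) − (51.34°) = -6.34°

-6.3°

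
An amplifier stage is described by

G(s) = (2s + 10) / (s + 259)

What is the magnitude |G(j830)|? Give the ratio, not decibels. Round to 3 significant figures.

Substitute s = j830:
Numerator: 2(j830) + 10 = 10 + j1660
Denominator: (j830) + 259 = 259 + j830
|N| = √(10² + 1660²) ≈ 1660, ∠N ≈ 89.65°
|D| = √(259² + 830²) ≈ 869.47, ∠D ≈ 72.67°
|G| = 1660 / 869.47 ≈ 1.9092

1.91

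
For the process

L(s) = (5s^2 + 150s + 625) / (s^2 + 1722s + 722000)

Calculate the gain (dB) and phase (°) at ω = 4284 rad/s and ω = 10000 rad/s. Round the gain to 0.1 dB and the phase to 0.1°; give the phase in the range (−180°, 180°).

ω = 4284: 13.6 dB, 22.3°; ω = 10000: 13.9 dB, 9.7°

Substitute s = j4284:
Numerator: 5(j4284)^2 + 150(j4284) + 625 = -91762655 + j642600
Denominator: (j4284)^2 + 1722(j4284) + 722000 = -17630656 + j7377048
|N| = √(91762655² + 642600²) ≈ 9.1765e+07, ∠N ≈ 179.60°
|D| = √(17630656² + 7377048²) ≈ 1.9112e+07, ∠D ≈ 157.29°
|L| = 9.1765e+07 / 1.9112e+07 ≈ 4.8014
Gain = 20 log₁₀(4.8014) ≈ 13.63 dB
∠L = 179.60° − 157.29° = 22.31°

Substitute s = j10000:
Numerator: 5(j10000)^2 + 150(j10000) + 625 = -499999375 + j1500000
Denominator: (j10000)^2 + 1722(j10000) + 722000 = -99278000 + j17220000
|N| = √(499999375² + 1500000²) ≈ 5e+08, ∠N ≈ 179.83°
|D| = √(99278000² + 17220000²) ≈ 1.0076e+08, ∠D ≈ 170.16°
|L| = 5e+08 / 1.0076e+08 ≈ 4.9623
Gain = 20 log₁₀(4.9623) ≈ 13.91 dB
∠L = 179.83° − 170.16° = 9.67°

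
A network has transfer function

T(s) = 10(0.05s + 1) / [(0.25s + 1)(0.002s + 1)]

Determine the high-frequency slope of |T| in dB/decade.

Each pole contributes −20 dB/decade at high frequency; each zero contributes +20 dB/decade.
Net: 1 zero(s) − 2 pole(s) → -20 dB/decade.

-20 dB/decade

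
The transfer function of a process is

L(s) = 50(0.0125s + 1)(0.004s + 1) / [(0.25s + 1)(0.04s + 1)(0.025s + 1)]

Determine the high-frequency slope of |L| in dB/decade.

Each pole contributes −20 dB/decade at high frequency; each zero contributes +20 dB/decade.
Net: 2 zero(s) − 3 pole(s) → -20 dB/decade.

-20 dB/decade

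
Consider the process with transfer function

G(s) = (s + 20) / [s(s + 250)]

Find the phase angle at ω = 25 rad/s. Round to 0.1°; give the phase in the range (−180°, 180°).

At s = jω = j25:
zero (s+20): 20 + j25 → |·| = √(20²+25²) = √1025 ≈ 32.016, ∠ = arctan(25/20) ≈ 51.34°
pole (s+250): 250 + j25 → |·| = √(250²+25²) = √63125 ≈ 251.25, ∠ = arctan(25/250) ≈ 5.71°
pole at origin: |s| = 25, ∠ = 90.00° (in denominator)
∠G = 51.34° − 95.71° = -44.37°

-44.4°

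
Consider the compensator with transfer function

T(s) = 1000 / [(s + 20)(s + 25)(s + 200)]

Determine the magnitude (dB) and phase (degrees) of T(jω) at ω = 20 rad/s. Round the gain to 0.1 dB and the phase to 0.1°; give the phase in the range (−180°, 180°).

-45.2 dB, -89.4°

At s = jω = j20:
pole (s+20): 20 + j20 → |·| = √(20²+20²) = √800 ≈ 28.284, ∠ = arctan(20/20) ≈ 45.00°
pole (s+25): 25 + j20 → |·| = √(25²+20²) = √1025 ≈ 32.016, ∠ = arctan(20/25) ≈ 38.66°
pole (s+200): 200 + j20 → |·| = √(200²+20²) = √40400 ≈ 201, ∠ = arctan(20/200) ≈ 5.71°
|T| = 1000 / 1.8201e+05 ≈ 0.0054942
Gain = 20 log₁₀(0.0054942) ≈ -45.20 dB
∠T = 0.00° − 89.37° = -89.37°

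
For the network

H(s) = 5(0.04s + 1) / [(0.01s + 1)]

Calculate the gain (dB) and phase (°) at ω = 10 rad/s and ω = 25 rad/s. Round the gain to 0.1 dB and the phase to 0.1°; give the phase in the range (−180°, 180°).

ω = 10: 14.6 dB, 16.1°; ω = 25: 16.7 dB, 31.0°

At ω = 10 rad/s:
zero (1 + j10·0.04) = 1 + j0.4 → |·| ≈ 1.077, ∠ ≈ 21.80°
pole (1 + j10·0.01) = 1 + j0.1 → |·| ≈ 1.005, ∠ ≈ 5.71°
|H| = 5 · 1.077 / (1.005) ≈ 5.3582
Gain = 20 log₁₀(5.3582) ≈ 14.58 dB
∠H = (21.80°) − (5.71°) = 16.09°

At ω = 25 rad/s:
zero (1 + j25·0.04) = 1 + j1 → |·| ≈ 1.4142, ∠ ≈ 45.00°
pole (1 + j25·0.01) = 1 + j0.25 → |·| ≈ 1.0308, ∠ ≈ 14.04°
|H| = 5 · 1.4142 / (1.0308) ≈ 6.8597
Gain = 20 log₁₀(6.8597) ≈ 16.73 dB
∠H = (45.00°) − (14.04°) = 30.96°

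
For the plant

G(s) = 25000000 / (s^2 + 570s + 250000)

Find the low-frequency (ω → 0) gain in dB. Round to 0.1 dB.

40.0 dB

G(0) = 25000000 / 250000 = 100
20 log₁₀(100) ≈ 40.00 dB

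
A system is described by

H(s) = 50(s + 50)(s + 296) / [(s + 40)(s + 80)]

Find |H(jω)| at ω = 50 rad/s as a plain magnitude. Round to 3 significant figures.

At s = jω = j50:
zero (s+50): 50 + j50 → |·| = √(50²+50²) = √5000 ≈ 70.711, ∠ = arctan(50/50) ≈ 45.00°
zero (s+296): 296 + j50 → |·| = √(296²+50²) = √90116 ≈ 300.19, ∠ = arctan(50/296) ≈ 9.59°
pole (s+40): 40 + j50 → |·| = √(40²+50²) = √4100 ≈ 64.031, ∠ = arctan(50/40) ≈ 51.34°
pole (s+80): 80 + j50 → |·| = √(80²+50²) = √8900 ≈ 94.34, ∠ = arctan(50/80) ≈ 32.01°
|H| = 50 · 21227 / 6040.7 ≈ 175.7

176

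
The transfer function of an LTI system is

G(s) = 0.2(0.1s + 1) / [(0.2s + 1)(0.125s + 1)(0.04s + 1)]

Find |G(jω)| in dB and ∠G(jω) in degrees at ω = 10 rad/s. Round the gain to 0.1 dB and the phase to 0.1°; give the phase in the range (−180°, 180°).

At ω = 10 rad/s:
zero (1 + j10·0.1) = 1 + j1 → |·| ≈ 1.4142, ∠ ≈ 45.00°
pole (1 + j10·0.2) = 1 + j2 → |·| ≈ 2.2361, ∠ ≈ 63.43°
pole (1 + j10·0.125) = 1 + j1.25 → |·| ≈ 1.6008, ∠ ≈ 51.34°
pole (1 + j10·0.04) = 1 + j0.4 → |·| ≈ 1.077, ∠ ≈ 21.80°
|G| = 0.2 · 1.4142 / (2.2361 · 1.6008 · 1.077) ≈ 0.073366
Gain = 20 log₁₀(0.073366) ≈ -22.69 dB
∠G = (45.00°) − (63.43° + 51.34° + 21.80°) = -91.57°

-22.7 dB, -91.6°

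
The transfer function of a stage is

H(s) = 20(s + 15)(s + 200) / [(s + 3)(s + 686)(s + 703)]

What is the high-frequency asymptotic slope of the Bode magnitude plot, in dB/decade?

Each pole contributes −20 dB/decade at high frequency; each zero contributes +20 dB/decade.
Net: 2 zero(s) − 3 pole(s) → -20 dB/decade.

-20 dB/decade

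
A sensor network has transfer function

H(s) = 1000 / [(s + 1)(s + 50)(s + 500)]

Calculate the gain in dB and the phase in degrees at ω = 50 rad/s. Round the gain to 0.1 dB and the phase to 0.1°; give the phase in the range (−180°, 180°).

At s = jω = j50:
pole (s+1): 1 + j50 → |·| = √(1²+50²) = √2501 ≈ 50.01, ∠ = arctan(50/1) ≈ 88.85°
pole (s+50): 50 + j50 → |·| = √(50²+50²) = √5000 ≈ 70.711, ∠ = arctan(50/50) ≈ 45.00°
pole (s+500): 500 + j50 → |·| = √(500²+50²) = √252500 ≈ 502.49, ∠ = arctan(50/500) ≈ 5.71°
|H| = 1000 / 1.7769e+06 ≈ 0.00056278
Gain = 20 log₁₀(0.00056278) ≈ -64.99 dB
∠H = 0.00° − 139.56° = -139.56°

-65.0 dB, -139.6°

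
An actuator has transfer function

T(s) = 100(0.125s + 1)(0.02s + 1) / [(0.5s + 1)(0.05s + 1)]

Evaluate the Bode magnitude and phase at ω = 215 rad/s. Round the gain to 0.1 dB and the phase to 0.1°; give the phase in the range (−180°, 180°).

At ω = 215 rad/s:
zero (1 + j215·0.125) = 1 + j26.875 → |·| ≈ 26.894, ∠ ≈ 87.87°
zero (1 + j215·0.02) = 1 + j4.3 → |·| ≈ 4.4147, ∠ ≈ 76.91°
pole (1 + j215·0.5) = 1 + j107.5 → |·| ≈ 107.5, ∠ ≈ 89.47°
pole (1 + j215·0.05) = 1 + j10.75 → |·| ≈ 10.796, ∠ ≈ 84.69°
|T| = 100 · 26.894 · 4.4147 / (107.5 · 10.796) ≈ 10.23
Gain = 20 log₁₀(10.23) ≈ 20.20 dB
∠T = (87.87° + 76.91°) − (89.47° + 84.69°) = -9.38°

20.2 dB, -9.4°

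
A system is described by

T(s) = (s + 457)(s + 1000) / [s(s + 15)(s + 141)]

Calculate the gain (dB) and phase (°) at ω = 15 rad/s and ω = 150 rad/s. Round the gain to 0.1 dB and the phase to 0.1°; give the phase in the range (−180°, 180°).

At s = jω = j15:
zero (s+457): 457 + j15 → |·| = √(457²+15²) = √209074 ≈ 457.25, ∠ = arctan(15/457) ≈ 1.88°
zero (s+1000): 1000 + j15 → |·| = √(1000²+15²) = √1000225 ≈ 1000.1, ∠ = arctan(15/1000) ≈ 0.86°
pole (s+15): 15 + j15 → |·| = √(15²+15²) = √450 ≈ 21.213, ∠ = arctan(15/15) ≈ 45.00°
pole (s+141): 141 + j15 → |·| = √(141²+15²) = √20106 ≈ 141.8, ∠ = arctan(15/141) ≈ 6.07°
pole at origin: |s| = 15, ∠ = 90.00° (in denominator)
|T| = 1 · 4.573e+05 / 45120 ≈ 10.135
Gain = 20 log₁₀(10.135) ≈ 20.12 dB
∠T = 2.74° − 141.07° = -138.33°

At s = jω = j150:
zero (s+457): 457 + j150 → |·| = √(457²+150²) = √231349 ≈ 480.99, ∠ = arctan(150/457) ≈ 18.17°
zero (s+1000): 1000 + j150 → |·| = √(1000²+150²) = √1022500 ≈ 1011.2, ∠ = arctan(150/1000) ≈ 8.53°
pole (s+15): 15 + j150 → |·| = √(15²+150²) = √22725 ≈ 150.75, ∠ = arctan(150/15) ≈ 84.29°
pole (s+141): 141 + j150 → |·| = √(141²+150²) = √42381 ≈ 205.87, ∠ = arctan(150/141) ≈ 46.77°
pole at origin: |s| = 150, ∠ = 90.00° (in denominator)
|T| = 1 · 4.8638e+05 / 4.6552e+06 ≈ 0.10448
Gain = 20 log₁₀(0.10448) ≈ -19.62 dB
∠T = 26.70° − 221.06° = -194.36° ≡ 165.64° (principal value)

ω = 15: 20.1 dB, -138.3°; ω = 150: -19.6 dB, 165.6°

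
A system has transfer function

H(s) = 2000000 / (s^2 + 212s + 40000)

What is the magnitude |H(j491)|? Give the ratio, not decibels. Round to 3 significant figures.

8.83

At s = jω = j491:
quadratic: (j491)² + 212·j491 + 40000 = -201081 + j104092 → |·| ≈ 2.2643e+05, ∠ ≈ 152.63°
|H| = 2000000 / 2.2643e+05 ≈ 8.8328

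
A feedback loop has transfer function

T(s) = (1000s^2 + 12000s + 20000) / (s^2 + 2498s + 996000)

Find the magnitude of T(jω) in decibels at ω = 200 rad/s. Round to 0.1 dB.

31.4 dB

Substitute s = j200:
Numerator: 1000(j200)^2 + 12000(j200) + 20000 = -39980000 + j2400000
Denominator: (j200)^2 + 2498(j200) + 996000 = 956000 + j499600
|N| = √(39980000² + 2400000²) ≈ 4.0052e+07, ∠N ≈ 176.56°
|D| = √(956000² + 499600²) ≈ 1.0787e+06, ∠D ≈ 27.59°
|T| = 4.0052e+07 / 1.0787e+06 ≈ 37.13
Gain = 20 log₁₀(37.13) ≈ 31.39 dB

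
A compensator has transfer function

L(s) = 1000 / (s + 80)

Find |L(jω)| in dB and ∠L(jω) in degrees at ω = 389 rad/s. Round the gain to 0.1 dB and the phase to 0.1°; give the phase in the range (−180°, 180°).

At s = jω = j389:
pole (s+80): 80 + j389 → |·| = √(80²+389²) = √157721 ≈ 397.14, ∠ = arctan(389/80) ≈ 78.38°
|L| = 1000 / 397.14 ≈ 2.518
Gain = 20 log₁₀(2.518) ≈ 8.02 dB
∠L = 0.00° − 78.38° = -78.38°

8.0 dB, -78.4°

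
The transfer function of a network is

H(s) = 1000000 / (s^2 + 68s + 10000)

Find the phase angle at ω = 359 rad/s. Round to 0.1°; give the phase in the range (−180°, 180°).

-168.4°

At s = jω = j359:
quadratic: (j359)² + 68·j359 + 10000 = -118881 + j24412 → |·| ≈ 1.2136e+05, ∠ ≈ 168.40°
∠H = 0.00° − 168.40° = -168.40°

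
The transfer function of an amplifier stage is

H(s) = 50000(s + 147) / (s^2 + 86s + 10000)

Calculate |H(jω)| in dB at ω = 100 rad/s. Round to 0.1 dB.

60.3 dB

At s = jω = j100:
zero (s+147): 147 + j100 → |·| = √(147²+100²) = √31609 ≈ 177.79, ∠ = arctan(100/147) ≈ 34.23°
quadratic: (j100)² + 86·j100 + 10000 = 0 + j8600 → |·| ≈ 8600, ∠ ≈ 90.00°
|H| = 50000 · 177.79 / 8600 ≈ 1033.7
Gain = 20 log₁₀(1033.7) ≈ 60.29 dB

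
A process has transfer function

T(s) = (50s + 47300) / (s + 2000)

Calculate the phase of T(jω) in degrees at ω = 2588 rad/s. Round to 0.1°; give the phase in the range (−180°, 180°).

17.6°

Substitute s = j2588:
Numerator: 50(j2588) + 47300 = 47300 + j129400
Denominator: (j2588) + 2000 = 2000 + j2588
|N| = √(47300² + 129400²) ≈ 1.3777e+05, ∠N ≈ 69.92°
|D| = √(2000² + 2588²) ≈ 3270.7, ∠D ≈ 52.30°
∠T = 69.92° − 52.30° = 17.62°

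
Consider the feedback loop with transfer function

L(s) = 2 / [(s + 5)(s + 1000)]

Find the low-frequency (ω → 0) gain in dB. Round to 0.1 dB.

-68.0 dB

L(0) = 2 / (5·1000) = 0.0004
20 log₁₀(0.0004) ≈ -67.96 dB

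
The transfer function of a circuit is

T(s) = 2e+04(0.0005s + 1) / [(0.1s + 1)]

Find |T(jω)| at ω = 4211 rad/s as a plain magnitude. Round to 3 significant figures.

111

At ω = 4211 rad/s:
zero (1 + j4211·0.0005) = 1 + j2.1055 → |·| ≈ 2.3309, ∠ ≈ 64.59°
pole (1 + j4211·0.1) = 1 + j421.1 → |·| ≈ 421.1, ∠ ≈ 89.86°
|T| = 2e+04 · 2.3309 / (421.1) ≈ 110.71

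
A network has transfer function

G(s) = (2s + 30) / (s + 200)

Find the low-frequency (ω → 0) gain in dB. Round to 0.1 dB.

G(0) = 30 / 200 = 0.15
20 log₁₀(0.15) ≈ -16.48 dB

-16.5 dB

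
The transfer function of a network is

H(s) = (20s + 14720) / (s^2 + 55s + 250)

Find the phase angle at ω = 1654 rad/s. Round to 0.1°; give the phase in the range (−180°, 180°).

-112.1°

Substitute s = j1654:
Numerator: 20(j1654) + 14720 = 14720 + j33080
Denominator: (j1654)^2 + 55(j1654) + 250 = -2735466 + j90970
|N| = √(14720² + 33080²) ≈ 36207, ∠N ≈ 66.01°
|D| = √(2735466² + 90970²) ≈ 2.737e+06, ∠D ≈ 178.10°
∠H = 66.01° − 178.10° = -112.09°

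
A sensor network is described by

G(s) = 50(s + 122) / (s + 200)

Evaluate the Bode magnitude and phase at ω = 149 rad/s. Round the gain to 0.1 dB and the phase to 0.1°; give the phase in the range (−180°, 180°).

At s = jω = j149:
zero (s+122): 122 + j149 → |·| = √(122²+149²) = √37085 ≈ 192.57, ∠ = arctan(149/122) ≈ 50.69°
pole (s+200): 200 + j149 → |·| = √(200²+149²) = √62201 ≈ 249.4, ∠ = arctan(149/200) ≈ 36.69°
|G| = 50 · 192.57 / 249.4 ≈ 38.607
Gain = 20 log₁₀(38.607) ≈ 31.73 dB
∠G = 50.69° − 36.69° = 14.00°

31.7 dB, 14.0°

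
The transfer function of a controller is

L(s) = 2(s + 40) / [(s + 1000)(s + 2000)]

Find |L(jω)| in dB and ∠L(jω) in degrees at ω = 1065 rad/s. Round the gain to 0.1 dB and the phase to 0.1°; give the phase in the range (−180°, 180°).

-63.8 dB, 13.0°

At s = jω = j1065:
zero (s+40): 40 + j1065 → |·| = √(40²+1065²) = √1135825 ≈ 1065.8, ∠ = arctan(1065/40) ≈ 87.85°
pole (s+1000): 1000 + j1065 → |·| = √(1000²+1065²) = √2134225 ≈ 1460.9, ∠ = arctan(1065/1000) ≈ 46.80°
pole (s+2000): 2000 + j1065 → |·| = √(2000²+1065²) = √5134225 ≈ 2265.9, ∠ = arctan(1065/2000) ≈ 28.04°
|L| = 2 · 1065.8 / 3.3103e+06 ≈ 0.00064393
Gain = 20 log₁₀(0.00064393) ≈ -63.82 dB
∠L = 87.85° − 74.84° = 13.01°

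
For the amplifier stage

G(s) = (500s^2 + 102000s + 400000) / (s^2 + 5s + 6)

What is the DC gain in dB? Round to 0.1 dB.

G(0) = 400000 / 6 ≈ 66667
20 log₁₀(66667) ≈ 96.48 dB

96.5 dB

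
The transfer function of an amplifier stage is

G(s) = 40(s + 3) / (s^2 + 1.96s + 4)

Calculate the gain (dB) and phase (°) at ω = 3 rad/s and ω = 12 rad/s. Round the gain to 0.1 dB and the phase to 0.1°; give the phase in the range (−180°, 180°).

At s = jω = j3:
zero (s+3): 3 + j3 → |·| = √(3²+3²) = √18 ≈ 4.2426, ∠ = arctan(3/3) ≈ 45.00°
quadratic: (j3)² + 1.96·j3 + 4 = -5 + j5.88 → |·| ≈ 7.7184, ∠ ≈ 130.38°
|G| = 40 · 4.2426 / 7.7184 ≈ 21.987
Gain = 20 log₁₀(21.987) ≈ 26.84 dB
∠G = 45.00° − 130.38° = -85.38°

At s = jω = j12:
zero (s+3): 3 + j12 → |·| = √(3²+12²) = √153 ≈ 12.369, ∠ = arctan(12/3) ≈ 75.96°
quadratic: (j12)² + 1.96·j12 + 4 = -140 + j23.52 → |·| ≈ 141.96, ∠ ≈ 170.46°
|G| = 40 · 12.369 / 141.96 ≈ 3.4852
Gain = 20 log₁₀(3.4852) ≈ 10.84 dB
∠G = 75.96° − 170.46° = -94.50°

ω = 3: 26.8 dB, -85.4°; ω = 12: 10.8 dB, -94.5°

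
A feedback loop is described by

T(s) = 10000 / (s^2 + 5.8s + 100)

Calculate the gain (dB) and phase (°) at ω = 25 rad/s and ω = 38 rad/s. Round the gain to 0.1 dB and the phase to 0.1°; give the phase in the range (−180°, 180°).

At s = jω = j25:
quadratic: (j25)² + 5.8·j25 + 100 = -525 + j145 → |·| ≈ 544.66, ∠ ≈ 164.56°
|T| = 10000 / 544.66 ≈ 18.36
Gain = 20 log₁₀(18.36) ≈ 25.28 dB
∠T = 0.00° − 164.56° = -164.56°

At s = jω = j38:
quadratic: (j38)² + 5.8·j38 + 100 = -1344 + j220.4 → |·| ≈ 1362, ∠ ≈ 170.69°
|T| = 10000 / 1362 ≈ 7.3421
Gain = 20 log₁₀(7.3421) ≈ 17.32 dB
∠T = 0.00° − 170.69° = -170.69°

ω = 25: 25.3 dB, -164.6°; ω = 38: 17.3 dB, -170.7°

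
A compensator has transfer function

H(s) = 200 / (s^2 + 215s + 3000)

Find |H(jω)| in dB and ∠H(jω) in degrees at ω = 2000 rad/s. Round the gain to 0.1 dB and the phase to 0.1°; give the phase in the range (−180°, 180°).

Substitute s = j2000:
Numerator: 200 = 200 + j0
Denominator: (j2000)^2 + 215(j2000) + 3000 = -3997000 + j430000
|N| = √(200² + 0²) ≈ 200, ∠N ≈ 0.00°
|D| = √(3997000² + 430000²) ≈ 4.0201e+06, ∠D ≈ 173.86°
|H| = 200 / 4.0201e+06 ≈ 4.975e-05
Gain = 20 log₁₀(4.975e-05) ≈ -86.06 dB
∠H = 0.00° − 173.86° = -173.86°

-86.1 dB, -173.9°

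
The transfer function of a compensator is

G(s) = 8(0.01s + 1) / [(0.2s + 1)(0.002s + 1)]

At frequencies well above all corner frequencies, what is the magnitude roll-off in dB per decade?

-20 dB/decade

Each pole contributes −20 dB/decade at high frequency; each zero contributes +20 dB/decade.
Net: 1 zero(s) − 2 pole(s) → -20 dB/decade.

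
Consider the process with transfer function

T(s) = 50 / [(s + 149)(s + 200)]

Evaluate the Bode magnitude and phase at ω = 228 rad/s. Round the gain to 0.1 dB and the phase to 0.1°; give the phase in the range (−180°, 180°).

-64.4 dB, -105.6°

At s = jω = j228:
pole (s+149): 149 + j228 → |·| = √(149²+228²) = √74185 ≈ 272.37, ∠ = arctan(228/149) ≈ 56.84°
pole (s+200): 200 + j228 → |·| = √(200²+228²) = √91984 ≈ 303.29, ∠ = arctan(228/200) ≈ 48.74°
|T| = 50 / 82607 ≈ 0.00060528
Gain = 20 log₁₀(0.00060528) ≈ -64.36 dB
∠T = 0.00° − 105.58° = -105.58°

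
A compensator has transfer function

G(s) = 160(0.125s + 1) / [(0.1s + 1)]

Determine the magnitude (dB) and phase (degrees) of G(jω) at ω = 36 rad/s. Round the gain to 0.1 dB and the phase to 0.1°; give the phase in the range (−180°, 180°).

At ω = 36 rad/s:
zero (1 + j36·0.125) = 1 + j4.5 → |·| ≈ 4.6098, ∠ ≈ 77.47°
pole (1 + j36·0.1) = 1 + j3.6 → |·| ≈ 3.7363, ∠ ≈ 74.48°
|G| = 160 · 4.6098 / (3.7363) ≈ 197.41
Gain = 20 log₁₀(197.41) ≈ 45.91 dB
∠G = (77.47°) − (74.48°) = 2.99°

45.9 dB, 3.0°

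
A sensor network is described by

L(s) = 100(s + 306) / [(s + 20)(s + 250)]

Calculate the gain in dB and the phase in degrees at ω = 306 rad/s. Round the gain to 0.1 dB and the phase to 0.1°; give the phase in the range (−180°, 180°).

At s = jω = j306:
zero (s+306): 306 + j306 → |·| = √(306²+306²) = √187272 ≈ 432.75, ∠ = arctan(306/306) ≈ 45.00°
pole (s+20): 20 + j306 → |·| = √(20²+306²) = √94036 ≈ 306.65, ∠ = arctan(306/20) ≈ 86.26°
pole (s+250): 250 + j306 → |·| = √(250²+306²) = √156136 ≈ 395.14, ∠ = arctan(306/250) ≈ 50.75°
|L| = 100 · 432.75 / 1.2117e+05 ≈ 0.35714
Gain = 20 log₁₀(0.35714) ≈ -8.94 dB
∠L = 45.00° − 137.01° = -92.01°

-8.9 dB, -92.0°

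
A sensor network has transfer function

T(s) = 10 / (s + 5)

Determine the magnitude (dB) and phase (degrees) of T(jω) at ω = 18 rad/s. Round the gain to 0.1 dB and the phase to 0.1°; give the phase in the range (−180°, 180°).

Substitute s = j18:
Numerator: 10 = 10 + j0
Denominator: (j18) + 5 = 5 + j18
|N| = √(10² + 0²) ≈ 10, ∠N ≈ 0.00°
|D| = √(5² + 18²) ≈ 18.682, ∠D ≈ 74.48°
|T| = 10 / 18.682 ≈ 0.53527
Gain = 20 log₁₀(0.53527) ≈ -5.43 dB
∠T = 0.00° − 74.48° = -74.48°

-5.4 dB, -74.5°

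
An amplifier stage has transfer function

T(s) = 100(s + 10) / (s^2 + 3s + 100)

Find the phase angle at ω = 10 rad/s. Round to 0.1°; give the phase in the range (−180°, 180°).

-45.0°

At s = jω = j10:
zero (s+10): 10 + j10 → |·| = √(10²+10²) = √200 ≈ 14.142, ∠ = arctan(10/10) ≈ 45.00°
quadratic: (j10)² + 3·j10 + 100 = 0 + j30 → |·| ≈ 30, ∠ ≈ 90.00°
∠T = 45.00° − 90.00° = -45.00°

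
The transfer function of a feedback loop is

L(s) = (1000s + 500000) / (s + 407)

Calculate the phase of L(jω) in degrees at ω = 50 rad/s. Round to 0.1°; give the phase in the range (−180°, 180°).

-1.3°

Substitute s = j50:
Numerator: 1000(j50) + 500000 = 500000 + j50000
Denominator: (j50) + 407 = 407 + j50
|N| = √(500000² + 50000²) ≈ 5.0249e+05, ∠N ≈ 5.71°
|D| = √(407² + 50²) ≈ 410.06, ∠D ≈ 7.00°
∠L = 5.71° − 7.00° = -1.29°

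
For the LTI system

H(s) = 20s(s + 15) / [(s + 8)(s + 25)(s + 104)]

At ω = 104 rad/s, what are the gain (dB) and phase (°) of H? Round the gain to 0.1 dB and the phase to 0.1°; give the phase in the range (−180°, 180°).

-17.5 dB, -35.3°

At s = jω = j104:
zero (s+15): 15 + j104 → |·| = √(15²+104²) = √11041 ≈ 105.08, ∠ = arctan(104/15) ≈ 81.79°
zero at origin: s = j104 → |·| = 104, ∠ = 90.00°
pole (s+8): 8 + j104 → |·| = √(8²+104²) = √10880 ≈ 104.31, ∠ = arctan(104/8) ≈ 85.60°
pole (s+25): 25 + j104 → |·| = √(25²+104²) = √11441 ≈ 106.96, ∠ = arctan(104/25) ≈ 76.48°
pole (s+104): 104 + j104 → |·| = √(104²+104²) = √21632 ≈ 147.08, ∠ = arctan(104/104) ≈ 45.00°
|H| = 20 · 10928 / 1.641e+06 ≈ 0.13319
Gain = 20 log₁₀(0.13319) ≈ -17.51 dB
∠H = 171.79° − 207.08° = -35.29°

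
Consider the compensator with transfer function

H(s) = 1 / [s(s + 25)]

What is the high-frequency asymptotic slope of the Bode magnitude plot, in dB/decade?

-40 dB/decade

Each pole contributes −20 dB/decade at high frequency; each zero contributes +20 dB/decade.
Net: 0 zero(s) − 2 pole(s) → -40 dB/decade.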